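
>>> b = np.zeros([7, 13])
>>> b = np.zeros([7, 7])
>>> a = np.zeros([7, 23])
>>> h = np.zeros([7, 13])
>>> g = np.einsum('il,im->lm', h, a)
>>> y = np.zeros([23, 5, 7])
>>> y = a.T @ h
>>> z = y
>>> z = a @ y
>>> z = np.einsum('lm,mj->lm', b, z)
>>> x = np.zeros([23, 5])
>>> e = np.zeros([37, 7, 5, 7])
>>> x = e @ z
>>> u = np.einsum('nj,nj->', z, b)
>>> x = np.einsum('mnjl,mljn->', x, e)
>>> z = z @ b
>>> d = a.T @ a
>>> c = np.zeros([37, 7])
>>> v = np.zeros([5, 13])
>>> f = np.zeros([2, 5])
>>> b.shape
(7, 7)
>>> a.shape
(7, 23)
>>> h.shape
(7, 13)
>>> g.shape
(13, 23)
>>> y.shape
(23, 13)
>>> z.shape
(7, 7)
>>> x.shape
()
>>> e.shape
(37, 7, 5, 7)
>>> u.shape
()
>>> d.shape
(23, 23)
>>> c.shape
(37, 7)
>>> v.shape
(5, 13)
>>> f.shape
(2, 5)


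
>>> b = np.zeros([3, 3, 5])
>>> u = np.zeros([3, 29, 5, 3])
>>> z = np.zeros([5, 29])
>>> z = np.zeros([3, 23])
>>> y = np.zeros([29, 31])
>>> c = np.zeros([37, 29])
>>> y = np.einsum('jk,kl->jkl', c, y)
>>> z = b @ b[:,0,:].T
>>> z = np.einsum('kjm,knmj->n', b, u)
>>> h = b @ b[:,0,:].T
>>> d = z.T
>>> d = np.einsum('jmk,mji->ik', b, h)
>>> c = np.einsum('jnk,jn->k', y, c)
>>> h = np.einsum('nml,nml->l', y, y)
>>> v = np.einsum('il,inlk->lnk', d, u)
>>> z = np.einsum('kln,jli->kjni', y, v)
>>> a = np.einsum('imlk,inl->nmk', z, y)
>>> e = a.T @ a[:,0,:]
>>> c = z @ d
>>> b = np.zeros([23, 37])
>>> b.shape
(23, 37)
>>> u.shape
(3, 29, 5, 3)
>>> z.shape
(37, 5, 31, 3)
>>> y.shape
(37, 29, 31)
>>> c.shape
(37, 5, 31, 5)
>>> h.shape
(31,)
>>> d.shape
(3, 5)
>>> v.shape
(5, 29, 3)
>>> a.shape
(29, 5, 3)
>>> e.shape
(3, 5, 3)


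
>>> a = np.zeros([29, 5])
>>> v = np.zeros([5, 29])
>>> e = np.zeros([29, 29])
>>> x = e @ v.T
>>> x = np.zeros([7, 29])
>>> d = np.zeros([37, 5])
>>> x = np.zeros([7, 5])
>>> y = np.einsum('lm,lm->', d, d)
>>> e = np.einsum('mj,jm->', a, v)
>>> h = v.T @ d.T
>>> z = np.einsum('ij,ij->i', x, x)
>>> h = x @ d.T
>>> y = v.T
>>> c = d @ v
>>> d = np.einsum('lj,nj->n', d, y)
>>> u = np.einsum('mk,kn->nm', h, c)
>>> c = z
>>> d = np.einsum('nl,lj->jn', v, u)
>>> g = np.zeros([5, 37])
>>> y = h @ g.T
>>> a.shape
(29, 5)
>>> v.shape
(5, 29)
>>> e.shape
()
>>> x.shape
(7, 5)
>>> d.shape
(7, 5)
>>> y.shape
(7, 5)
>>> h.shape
(7, 37)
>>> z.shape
(7,)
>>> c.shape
(7,)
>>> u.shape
(29, 7)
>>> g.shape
(5, 37)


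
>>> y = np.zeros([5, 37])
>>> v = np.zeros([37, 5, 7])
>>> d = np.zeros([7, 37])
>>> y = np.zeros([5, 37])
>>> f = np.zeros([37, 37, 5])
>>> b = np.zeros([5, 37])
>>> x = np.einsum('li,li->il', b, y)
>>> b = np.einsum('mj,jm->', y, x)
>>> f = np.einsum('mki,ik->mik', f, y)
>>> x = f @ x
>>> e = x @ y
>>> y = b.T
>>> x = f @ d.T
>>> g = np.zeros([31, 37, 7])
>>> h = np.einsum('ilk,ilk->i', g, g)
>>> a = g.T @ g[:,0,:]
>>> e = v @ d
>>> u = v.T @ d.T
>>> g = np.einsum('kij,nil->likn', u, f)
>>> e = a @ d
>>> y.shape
()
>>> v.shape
(37, 5, 7)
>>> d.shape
(7, 37)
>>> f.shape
(37, 5, 37)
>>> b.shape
()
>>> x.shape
(37, 5, 7)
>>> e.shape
(7, 37, 37)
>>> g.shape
(37, 5, 7, 37)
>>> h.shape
(31,)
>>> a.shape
(7, 37, 7)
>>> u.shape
(7, 5, 7)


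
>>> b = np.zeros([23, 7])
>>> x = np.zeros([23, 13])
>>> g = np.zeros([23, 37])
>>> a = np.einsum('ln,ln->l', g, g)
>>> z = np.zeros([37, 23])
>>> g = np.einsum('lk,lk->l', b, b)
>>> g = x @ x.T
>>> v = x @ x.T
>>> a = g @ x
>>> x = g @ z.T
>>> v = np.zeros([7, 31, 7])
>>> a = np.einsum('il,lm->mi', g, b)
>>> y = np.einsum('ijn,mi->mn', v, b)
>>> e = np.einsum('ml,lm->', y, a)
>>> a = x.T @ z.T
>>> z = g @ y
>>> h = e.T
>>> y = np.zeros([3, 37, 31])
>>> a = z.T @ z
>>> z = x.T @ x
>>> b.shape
(23, 7)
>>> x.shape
(23, 37)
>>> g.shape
(23, 23)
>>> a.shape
(7, 7)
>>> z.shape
(37, 37)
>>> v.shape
(7, 31, 7)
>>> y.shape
(3, 37, 31)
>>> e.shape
()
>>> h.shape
()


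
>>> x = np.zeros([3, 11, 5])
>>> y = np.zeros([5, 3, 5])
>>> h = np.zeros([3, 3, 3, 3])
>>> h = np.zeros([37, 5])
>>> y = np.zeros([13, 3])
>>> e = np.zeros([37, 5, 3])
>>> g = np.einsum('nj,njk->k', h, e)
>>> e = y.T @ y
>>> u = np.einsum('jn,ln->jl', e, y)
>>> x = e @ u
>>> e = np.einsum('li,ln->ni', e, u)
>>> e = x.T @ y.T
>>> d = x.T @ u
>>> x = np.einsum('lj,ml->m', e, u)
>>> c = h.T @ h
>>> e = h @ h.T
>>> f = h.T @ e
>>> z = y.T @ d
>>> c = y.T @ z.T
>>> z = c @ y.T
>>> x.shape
(3,)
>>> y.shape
(13, 3)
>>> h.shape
(37, 5)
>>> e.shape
(37, 37)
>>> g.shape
(3,)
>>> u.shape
(3, 13)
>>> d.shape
(13, 13)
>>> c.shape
(3, 3)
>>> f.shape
(5, 37)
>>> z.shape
(3, 13)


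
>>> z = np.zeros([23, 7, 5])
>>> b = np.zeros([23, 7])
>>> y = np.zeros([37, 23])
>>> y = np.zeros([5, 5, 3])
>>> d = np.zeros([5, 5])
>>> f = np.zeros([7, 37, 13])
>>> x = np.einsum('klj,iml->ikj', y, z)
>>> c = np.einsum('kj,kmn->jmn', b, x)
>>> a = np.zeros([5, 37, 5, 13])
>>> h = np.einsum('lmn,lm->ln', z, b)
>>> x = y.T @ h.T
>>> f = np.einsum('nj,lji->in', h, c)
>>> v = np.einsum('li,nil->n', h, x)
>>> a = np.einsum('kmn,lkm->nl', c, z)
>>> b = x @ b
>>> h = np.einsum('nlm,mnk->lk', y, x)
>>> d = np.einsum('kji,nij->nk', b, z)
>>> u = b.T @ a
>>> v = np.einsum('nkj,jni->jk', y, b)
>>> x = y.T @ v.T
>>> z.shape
(23, 7, 5)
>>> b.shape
(3, 5, 7)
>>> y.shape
(5, 5, 3)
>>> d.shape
(23, 3)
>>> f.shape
(3, 23)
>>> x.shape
(3, 5, 3)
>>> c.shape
(7, 5, 3)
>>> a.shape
(3, 23)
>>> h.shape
(5, 23)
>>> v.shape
(3, 5)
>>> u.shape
(7, 5, 23)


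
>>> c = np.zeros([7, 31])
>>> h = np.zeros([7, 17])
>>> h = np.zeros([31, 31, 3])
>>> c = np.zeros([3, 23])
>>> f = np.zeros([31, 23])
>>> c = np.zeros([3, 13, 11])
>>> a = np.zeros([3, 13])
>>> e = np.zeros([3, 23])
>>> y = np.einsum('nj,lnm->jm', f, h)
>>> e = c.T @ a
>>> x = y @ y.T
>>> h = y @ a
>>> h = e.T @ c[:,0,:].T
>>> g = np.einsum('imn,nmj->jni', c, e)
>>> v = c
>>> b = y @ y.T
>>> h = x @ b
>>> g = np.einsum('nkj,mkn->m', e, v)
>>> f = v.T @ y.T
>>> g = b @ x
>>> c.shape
(3, 13, 11)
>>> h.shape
(23, 23)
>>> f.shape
(11, 13, 23)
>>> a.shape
(3, 13)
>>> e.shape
(11, 13, 13)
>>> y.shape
(23, 3)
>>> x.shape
(23, 23)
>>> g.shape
(23, 23)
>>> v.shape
(3, 13, 11)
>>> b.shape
(23, 23)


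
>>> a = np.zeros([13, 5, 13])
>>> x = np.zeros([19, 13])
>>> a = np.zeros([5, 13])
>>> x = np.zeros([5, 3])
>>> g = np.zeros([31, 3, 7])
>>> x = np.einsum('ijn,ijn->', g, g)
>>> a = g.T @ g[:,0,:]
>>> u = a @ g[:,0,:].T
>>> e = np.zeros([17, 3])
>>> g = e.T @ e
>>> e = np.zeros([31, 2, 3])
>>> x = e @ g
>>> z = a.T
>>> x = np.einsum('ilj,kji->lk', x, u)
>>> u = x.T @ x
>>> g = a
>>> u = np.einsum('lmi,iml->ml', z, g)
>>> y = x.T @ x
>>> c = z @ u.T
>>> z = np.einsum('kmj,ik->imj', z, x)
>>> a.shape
(7, 3, 7)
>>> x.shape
(2, 7)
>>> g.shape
(7, 3, 7)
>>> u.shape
(3, 7)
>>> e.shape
(31, 2, 3)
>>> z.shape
(2, 3, 7)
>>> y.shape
(7, 7)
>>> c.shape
(7, 3, 3)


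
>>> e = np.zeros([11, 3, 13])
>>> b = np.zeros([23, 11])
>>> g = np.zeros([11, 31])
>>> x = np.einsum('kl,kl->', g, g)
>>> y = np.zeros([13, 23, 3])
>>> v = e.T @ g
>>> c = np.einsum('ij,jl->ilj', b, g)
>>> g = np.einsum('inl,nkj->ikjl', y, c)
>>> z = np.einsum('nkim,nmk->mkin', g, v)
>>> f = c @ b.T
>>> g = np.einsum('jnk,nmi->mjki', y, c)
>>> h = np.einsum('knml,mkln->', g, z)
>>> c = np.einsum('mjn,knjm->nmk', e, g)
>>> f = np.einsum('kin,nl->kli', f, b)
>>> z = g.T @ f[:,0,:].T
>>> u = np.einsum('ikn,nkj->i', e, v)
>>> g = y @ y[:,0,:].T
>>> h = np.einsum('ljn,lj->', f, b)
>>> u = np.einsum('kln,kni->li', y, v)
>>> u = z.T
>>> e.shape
(11, 3, 13)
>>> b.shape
(23, 11)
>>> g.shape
(13, 23, 13)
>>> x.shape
()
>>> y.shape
(13, 23, 3)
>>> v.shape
(13, 3, 31)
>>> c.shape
(13, 11, 31)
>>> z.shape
(11, 3, 13, 23)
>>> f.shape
(23, 11, 31)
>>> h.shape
()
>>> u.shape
(23, 13, 3, 11)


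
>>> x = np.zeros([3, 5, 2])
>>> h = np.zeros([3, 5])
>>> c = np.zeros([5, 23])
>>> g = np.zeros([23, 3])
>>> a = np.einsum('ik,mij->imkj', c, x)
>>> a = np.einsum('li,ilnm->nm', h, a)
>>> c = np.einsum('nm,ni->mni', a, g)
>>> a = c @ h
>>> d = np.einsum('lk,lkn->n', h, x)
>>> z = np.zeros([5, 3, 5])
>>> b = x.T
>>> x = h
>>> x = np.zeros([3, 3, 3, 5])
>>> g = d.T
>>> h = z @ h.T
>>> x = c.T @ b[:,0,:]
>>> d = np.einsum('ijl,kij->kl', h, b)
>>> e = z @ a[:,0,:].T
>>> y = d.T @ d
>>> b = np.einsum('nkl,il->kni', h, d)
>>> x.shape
(3, 23, 3)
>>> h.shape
(5, 3, 3)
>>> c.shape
(2, 23, 3)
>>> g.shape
(2,)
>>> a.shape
(2, 23, 5)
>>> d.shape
(2, 3)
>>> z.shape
(5, 3, 5)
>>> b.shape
(3, 5, 2)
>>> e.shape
(5, 3, 2)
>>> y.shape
(3, 3)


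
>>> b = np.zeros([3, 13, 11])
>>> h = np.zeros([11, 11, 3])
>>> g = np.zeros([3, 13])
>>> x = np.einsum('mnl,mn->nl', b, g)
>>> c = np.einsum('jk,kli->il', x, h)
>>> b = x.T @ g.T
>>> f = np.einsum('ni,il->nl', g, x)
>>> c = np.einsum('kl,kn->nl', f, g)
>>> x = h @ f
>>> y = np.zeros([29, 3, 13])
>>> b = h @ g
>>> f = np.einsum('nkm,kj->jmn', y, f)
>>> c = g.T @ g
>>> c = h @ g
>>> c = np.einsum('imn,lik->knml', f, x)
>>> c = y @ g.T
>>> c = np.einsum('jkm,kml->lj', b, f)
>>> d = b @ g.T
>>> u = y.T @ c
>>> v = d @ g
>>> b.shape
(11, 11, 13)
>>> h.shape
(11, 11, 3)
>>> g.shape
(3, 13)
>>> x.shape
(11, 11, 11)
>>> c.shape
(29, 11)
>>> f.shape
(11, 13, 29)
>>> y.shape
(29, 3, 13)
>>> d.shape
(11, 11, 3)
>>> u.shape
(13, 3, 11)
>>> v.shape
(11, 11, 13)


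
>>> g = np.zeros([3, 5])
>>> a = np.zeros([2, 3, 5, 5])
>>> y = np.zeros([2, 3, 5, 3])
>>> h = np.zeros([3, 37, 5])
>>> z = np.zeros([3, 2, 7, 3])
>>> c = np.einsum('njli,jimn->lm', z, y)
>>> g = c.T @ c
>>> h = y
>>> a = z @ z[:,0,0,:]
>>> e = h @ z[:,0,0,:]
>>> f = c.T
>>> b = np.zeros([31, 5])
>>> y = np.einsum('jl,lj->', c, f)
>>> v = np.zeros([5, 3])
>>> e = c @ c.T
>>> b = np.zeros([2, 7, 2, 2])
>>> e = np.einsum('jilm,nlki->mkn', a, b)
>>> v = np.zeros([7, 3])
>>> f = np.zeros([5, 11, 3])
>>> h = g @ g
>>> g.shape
(5, 5)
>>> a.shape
(3, 2, 7, 3)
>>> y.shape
()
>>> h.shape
(5, 5)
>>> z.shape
(3, 2, 7, 3)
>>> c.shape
(7, 5)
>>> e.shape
(3, 2, 2)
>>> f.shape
(5, 11, 3)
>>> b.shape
(2, 7, 2, 2)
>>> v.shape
(7, 3)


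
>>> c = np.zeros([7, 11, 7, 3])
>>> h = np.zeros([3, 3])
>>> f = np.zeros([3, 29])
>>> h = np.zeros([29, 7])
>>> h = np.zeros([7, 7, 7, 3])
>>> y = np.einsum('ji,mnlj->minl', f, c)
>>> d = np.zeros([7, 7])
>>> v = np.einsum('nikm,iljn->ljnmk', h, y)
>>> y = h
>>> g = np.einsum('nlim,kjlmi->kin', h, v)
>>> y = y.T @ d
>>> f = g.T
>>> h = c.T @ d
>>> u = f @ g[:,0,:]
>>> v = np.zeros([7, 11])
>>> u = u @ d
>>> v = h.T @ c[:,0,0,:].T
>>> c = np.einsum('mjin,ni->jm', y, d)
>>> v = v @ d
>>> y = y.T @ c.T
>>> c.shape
(7, 3)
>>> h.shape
(3, 7, 11, 7)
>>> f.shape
(7, 7, 29)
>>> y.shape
(7, 7, 7, 7)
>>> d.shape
(7, 7)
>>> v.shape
(7, 11, 7, 7)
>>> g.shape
(29, 7, 7)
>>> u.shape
(7, 7, 7)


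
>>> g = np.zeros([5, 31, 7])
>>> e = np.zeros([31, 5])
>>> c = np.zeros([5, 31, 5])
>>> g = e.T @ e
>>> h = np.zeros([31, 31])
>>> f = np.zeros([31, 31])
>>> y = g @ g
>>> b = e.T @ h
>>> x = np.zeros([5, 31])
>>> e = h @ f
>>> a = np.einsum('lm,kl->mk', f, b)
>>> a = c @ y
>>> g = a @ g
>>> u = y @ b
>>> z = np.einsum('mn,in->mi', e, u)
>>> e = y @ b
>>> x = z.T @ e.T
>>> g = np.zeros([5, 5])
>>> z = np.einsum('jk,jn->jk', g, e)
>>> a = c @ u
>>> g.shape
(5, 5)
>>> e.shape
(5, 31)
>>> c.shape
(5, 31, 5)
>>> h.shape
(31, 31)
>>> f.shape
(31, 31)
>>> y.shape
(5, 5)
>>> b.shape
(5, 31)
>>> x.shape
(5, 5)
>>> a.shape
(5, 31, 31)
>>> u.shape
(5, 31)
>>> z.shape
(5, 5)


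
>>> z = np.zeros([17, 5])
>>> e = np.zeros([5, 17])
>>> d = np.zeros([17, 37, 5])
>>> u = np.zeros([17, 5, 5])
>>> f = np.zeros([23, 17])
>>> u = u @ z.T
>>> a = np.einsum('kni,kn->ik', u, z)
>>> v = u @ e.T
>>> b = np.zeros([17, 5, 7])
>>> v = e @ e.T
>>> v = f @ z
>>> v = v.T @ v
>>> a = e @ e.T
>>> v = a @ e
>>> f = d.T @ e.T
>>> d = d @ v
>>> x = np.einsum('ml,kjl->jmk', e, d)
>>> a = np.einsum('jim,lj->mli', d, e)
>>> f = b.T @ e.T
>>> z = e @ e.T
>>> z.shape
(5, 5)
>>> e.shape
(5, 17)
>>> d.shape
(17, 37, 17)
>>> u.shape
(17, 5, 17)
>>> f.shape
(7, 5, 5)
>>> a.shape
(17, 5, 37)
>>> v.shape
(5, 17)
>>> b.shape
(17, 5, 7)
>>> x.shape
(37, 5, 17)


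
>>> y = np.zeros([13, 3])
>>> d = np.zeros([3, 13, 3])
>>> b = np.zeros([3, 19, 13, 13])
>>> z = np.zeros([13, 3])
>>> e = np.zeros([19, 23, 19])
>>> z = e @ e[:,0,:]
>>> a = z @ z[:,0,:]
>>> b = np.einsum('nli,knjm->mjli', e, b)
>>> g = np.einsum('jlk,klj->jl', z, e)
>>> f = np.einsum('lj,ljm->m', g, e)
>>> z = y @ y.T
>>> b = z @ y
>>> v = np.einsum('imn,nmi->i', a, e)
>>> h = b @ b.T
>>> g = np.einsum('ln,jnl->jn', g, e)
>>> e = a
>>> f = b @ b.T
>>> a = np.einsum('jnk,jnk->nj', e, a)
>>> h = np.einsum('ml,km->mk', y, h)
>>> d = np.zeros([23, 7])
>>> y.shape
(13, 3)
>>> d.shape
(23, 7)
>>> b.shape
(13, 3)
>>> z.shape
(13, 13)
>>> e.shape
(19, 23, 19)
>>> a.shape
(23, 19)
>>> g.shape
(19, 23)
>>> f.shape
(13, 13)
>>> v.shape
(19,)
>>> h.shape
(13, 13)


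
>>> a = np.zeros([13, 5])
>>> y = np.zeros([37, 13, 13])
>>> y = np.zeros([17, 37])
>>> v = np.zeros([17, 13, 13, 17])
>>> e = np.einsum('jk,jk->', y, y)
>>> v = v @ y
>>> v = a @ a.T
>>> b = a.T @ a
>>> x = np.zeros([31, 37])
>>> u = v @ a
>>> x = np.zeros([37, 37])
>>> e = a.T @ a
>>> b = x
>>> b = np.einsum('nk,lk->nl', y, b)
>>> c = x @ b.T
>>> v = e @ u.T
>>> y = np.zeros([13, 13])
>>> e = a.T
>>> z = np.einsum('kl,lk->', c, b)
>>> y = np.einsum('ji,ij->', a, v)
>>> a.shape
(13, 5)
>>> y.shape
()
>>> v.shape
(5, 13)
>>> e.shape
(5, 13)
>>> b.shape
(17, 37)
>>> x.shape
(37, 37)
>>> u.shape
(13, 5)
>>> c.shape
(37, 17)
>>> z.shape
()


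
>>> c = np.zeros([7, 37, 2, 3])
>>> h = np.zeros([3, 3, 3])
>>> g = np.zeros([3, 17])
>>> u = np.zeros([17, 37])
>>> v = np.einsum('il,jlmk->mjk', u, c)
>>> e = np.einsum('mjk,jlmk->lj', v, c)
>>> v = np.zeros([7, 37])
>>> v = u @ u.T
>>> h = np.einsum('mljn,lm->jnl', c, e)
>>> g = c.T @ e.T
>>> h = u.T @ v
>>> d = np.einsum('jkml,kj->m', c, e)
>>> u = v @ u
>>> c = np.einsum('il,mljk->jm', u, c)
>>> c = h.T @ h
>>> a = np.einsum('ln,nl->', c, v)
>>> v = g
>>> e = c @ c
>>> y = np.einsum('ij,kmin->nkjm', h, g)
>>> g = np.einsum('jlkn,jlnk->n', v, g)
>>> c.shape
(17, 17)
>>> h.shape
(37, 17)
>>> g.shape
(37,)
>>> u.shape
(17, 37)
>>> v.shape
(3, 2, 37, 37)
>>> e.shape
(17, 17)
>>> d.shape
(2,)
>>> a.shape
()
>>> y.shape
(37, 3, 17, 2)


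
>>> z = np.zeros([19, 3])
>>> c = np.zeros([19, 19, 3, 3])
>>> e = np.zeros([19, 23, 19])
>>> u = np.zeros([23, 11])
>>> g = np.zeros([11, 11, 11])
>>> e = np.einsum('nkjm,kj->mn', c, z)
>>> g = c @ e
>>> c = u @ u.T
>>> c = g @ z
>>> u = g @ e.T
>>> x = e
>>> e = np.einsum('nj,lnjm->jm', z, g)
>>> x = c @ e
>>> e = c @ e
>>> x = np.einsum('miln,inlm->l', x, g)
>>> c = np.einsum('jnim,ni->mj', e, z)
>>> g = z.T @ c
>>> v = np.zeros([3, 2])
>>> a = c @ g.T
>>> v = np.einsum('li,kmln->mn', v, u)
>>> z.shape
(19, 3)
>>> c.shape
(19, 19)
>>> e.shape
(19, 19, 3, 19)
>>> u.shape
(19, 19, 3, 3)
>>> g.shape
(3, 19)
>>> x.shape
(3,)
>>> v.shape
(19, 3)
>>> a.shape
(19, 3)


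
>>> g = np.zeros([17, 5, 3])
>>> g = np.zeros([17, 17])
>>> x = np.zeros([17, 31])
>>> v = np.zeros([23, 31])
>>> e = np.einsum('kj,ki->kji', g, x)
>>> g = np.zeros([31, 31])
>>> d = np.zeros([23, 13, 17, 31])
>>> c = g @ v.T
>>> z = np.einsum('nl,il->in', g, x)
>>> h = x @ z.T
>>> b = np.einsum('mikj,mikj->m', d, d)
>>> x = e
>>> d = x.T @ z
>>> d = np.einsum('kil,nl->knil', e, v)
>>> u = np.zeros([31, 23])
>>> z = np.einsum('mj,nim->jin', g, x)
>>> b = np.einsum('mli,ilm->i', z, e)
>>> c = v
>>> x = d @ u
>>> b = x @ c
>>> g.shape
(31, 31)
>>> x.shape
(17, 23, 17, 23)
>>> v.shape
(23, 31)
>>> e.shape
(17, 17, 31)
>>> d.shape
(17, 23, 17, 31)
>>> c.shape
(23, 31)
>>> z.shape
(31, 17, 17)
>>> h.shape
(17, 17)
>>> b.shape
(17, 23, 17, 31)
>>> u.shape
(31, 23)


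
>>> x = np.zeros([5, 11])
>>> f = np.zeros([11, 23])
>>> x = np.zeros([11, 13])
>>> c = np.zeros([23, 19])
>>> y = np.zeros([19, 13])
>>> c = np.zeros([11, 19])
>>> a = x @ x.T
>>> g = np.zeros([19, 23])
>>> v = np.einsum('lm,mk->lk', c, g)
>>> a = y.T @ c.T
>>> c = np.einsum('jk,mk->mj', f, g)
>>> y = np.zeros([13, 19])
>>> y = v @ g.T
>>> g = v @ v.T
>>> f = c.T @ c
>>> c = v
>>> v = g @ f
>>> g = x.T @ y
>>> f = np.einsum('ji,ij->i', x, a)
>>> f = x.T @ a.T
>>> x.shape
(11, 13)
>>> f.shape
(13, 13)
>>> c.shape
(11, 23)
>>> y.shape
(11, 19)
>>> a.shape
(13, 11)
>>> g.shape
(13, 19)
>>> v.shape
(11, 11)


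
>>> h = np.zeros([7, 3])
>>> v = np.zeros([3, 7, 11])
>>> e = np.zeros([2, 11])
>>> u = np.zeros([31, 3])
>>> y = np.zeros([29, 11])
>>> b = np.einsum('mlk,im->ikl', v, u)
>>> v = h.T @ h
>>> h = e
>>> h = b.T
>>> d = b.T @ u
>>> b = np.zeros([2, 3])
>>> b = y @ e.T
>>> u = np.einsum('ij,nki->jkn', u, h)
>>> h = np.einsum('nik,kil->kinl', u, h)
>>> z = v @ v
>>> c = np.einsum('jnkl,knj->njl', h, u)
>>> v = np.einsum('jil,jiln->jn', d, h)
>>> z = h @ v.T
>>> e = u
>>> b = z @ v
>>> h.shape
(7, 11, 3, 31)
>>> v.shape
(7, 31)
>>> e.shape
(3, 11, 7)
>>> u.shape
(3, 11, 7)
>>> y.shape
(29, 11)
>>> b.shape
(7, 11, 3, 31)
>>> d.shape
(7, 11, 3)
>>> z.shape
(7, 11, 3, 7)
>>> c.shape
(11, 7, 31)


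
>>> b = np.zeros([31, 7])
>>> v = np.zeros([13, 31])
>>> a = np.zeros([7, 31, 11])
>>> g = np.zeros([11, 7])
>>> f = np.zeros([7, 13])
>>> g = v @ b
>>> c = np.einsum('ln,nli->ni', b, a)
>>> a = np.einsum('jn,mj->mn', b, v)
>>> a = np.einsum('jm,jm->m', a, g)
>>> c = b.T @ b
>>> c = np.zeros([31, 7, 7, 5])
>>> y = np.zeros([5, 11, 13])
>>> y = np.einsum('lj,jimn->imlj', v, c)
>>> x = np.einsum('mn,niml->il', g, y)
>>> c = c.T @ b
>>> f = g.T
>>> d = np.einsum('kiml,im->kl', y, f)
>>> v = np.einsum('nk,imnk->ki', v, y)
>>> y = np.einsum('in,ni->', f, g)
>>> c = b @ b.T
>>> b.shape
(31, 7)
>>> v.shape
(31, 7)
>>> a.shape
(7,)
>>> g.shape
(13, 7)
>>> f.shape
(7, 13)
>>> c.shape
(31, 31)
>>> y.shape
()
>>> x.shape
(7, 31)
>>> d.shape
(7, 31)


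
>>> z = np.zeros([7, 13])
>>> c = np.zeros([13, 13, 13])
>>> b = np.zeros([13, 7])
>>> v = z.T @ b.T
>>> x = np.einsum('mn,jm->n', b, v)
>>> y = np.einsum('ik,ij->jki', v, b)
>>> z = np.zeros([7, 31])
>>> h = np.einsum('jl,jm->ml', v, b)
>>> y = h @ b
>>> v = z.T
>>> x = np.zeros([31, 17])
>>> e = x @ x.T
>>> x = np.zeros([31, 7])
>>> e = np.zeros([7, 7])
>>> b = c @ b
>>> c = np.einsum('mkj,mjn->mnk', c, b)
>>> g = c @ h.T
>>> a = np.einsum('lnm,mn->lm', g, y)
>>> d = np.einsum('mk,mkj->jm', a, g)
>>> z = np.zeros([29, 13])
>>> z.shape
(29, 13)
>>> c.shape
(13, 7, 13)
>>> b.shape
(13, 13, 7)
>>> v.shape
(31, 7)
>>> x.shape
(31, 7)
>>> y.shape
(7, 7)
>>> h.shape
(7, 13)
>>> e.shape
(7, 7)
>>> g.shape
(13, 7, 7)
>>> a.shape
(13, 7)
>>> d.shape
(7, 13)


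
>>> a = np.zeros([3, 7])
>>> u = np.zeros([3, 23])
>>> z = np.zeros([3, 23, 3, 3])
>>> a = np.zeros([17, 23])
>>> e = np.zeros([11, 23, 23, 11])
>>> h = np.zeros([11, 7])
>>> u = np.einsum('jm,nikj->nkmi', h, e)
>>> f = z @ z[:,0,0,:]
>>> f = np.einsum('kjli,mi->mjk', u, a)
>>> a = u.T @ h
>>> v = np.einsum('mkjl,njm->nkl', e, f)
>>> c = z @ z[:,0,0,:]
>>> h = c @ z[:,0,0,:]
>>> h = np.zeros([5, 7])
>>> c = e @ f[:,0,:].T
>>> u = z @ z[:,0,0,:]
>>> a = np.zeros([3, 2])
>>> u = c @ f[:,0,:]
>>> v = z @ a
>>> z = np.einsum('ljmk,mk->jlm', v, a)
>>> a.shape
(3, 2)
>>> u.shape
(11, 23, 23, 11)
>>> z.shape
(23, 3, 3)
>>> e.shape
(11, 23, 23, 11)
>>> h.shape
(5, 7)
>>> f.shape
(17, 23, 11)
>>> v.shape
(3, 23, 3, 2)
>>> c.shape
(11, 23, 23, 17)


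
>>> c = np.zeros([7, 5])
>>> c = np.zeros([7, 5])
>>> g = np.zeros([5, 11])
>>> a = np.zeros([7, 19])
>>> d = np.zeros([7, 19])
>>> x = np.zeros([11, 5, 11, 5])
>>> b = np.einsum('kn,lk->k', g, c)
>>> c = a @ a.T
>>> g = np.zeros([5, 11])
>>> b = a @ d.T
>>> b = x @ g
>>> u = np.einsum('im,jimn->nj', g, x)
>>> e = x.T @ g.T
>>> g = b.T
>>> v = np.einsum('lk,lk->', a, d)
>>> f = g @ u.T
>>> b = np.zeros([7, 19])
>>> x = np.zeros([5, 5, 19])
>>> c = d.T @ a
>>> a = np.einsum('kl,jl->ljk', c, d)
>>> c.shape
(19, 19)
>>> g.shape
(11, 11, 5, 11)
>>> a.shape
(19, 7, 19)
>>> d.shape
(7, 19)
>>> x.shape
(5, 5, 19)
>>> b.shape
(7, 19)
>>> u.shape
(5, 11)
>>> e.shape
(5, 11, 5, 5)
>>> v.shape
()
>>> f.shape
(11, 11, 5, 5)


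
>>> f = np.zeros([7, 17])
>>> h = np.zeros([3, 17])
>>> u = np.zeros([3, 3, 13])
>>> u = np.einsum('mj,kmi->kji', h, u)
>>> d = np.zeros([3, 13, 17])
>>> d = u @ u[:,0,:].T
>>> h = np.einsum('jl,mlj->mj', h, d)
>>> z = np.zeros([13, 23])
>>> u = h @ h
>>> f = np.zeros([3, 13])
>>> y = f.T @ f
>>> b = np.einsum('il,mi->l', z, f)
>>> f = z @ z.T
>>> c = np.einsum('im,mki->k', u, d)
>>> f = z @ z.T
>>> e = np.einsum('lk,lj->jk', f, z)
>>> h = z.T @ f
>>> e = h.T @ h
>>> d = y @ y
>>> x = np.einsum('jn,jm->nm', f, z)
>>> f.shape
(13, 13)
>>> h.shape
(23, 13)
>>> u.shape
(3, 3)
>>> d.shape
(13, 13)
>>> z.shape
(13, 23)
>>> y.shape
(13, 13)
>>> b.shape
(23,)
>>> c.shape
(17,)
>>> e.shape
(13, 13)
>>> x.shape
(13, 23)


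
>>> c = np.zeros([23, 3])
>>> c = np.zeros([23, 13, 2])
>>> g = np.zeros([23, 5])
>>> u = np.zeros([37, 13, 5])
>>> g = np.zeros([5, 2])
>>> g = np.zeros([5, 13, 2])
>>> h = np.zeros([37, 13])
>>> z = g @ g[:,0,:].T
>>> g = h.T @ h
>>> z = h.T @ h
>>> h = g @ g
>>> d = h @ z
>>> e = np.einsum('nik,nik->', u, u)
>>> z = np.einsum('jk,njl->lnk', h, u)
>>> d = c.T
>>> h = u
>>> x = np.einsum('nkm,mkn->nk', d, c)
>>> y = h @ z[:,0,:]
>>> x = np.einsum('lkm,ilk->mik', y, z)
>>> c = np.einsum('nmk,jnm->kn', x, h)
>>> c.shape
(13, 13)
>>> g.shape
(13, 13)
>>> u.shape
(37, 13, 5)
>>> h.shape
(37, 13, 5)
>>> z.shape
(5, 37, 13)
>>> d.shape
(2, 13, 23)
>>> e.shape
()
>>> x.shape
(13, 5, 13)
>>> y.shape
(37, 13, 13)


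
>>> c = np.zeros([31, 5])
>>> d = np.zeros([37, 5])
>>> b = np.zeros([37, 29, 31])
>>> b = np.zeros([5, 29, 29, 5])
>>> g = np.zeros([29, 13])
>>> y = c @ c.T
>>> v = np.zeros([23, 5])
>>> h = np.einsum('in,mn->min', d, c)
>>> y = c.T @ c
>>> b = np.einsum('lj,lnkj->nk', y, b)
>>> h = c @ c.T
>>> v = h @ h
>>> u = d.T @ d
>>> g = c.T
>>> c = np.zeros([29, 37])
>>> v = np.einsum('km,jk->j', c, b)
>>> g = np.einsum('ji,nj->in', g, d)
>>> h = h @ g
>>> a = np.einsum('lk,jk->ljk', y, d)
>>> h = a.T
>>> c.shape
(29, 37)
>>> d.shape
(37, 5)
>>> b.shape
(29, 29)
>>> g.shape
(31, 37)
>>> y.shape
(5, 5)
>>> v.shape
(29,)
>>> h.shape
(5, 37, 5)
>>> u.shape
(5, 5)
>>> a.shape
(5, 37, 5)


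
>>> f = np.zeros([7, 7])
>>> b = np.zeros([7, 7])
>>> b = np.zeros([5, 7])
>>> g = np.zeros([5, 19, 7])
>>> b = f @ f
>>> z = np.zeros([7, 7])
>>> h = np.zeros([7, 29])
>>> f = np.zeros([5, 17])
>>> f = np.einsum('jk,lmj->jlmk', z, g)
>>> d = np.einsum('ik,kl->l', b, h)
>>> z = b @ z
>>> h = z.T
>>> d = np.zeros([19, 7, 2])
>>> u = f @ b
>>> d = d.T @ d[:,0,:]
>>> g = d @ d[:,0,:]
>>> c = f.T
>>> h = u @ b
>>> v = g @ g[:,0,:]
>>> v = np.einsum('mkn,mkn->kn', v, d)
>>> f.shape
(7, 5, 19, 7)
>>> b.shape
(7, 7)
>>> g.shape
(2, 7, 2)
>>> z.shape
(7, 7)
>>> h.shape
(7, 5, 19, 7)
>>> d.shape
(2, 7, 2)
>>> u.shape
(7, 5, 19, 7)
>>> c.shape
(7, 19, 5, 7)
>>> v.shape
(7, 2)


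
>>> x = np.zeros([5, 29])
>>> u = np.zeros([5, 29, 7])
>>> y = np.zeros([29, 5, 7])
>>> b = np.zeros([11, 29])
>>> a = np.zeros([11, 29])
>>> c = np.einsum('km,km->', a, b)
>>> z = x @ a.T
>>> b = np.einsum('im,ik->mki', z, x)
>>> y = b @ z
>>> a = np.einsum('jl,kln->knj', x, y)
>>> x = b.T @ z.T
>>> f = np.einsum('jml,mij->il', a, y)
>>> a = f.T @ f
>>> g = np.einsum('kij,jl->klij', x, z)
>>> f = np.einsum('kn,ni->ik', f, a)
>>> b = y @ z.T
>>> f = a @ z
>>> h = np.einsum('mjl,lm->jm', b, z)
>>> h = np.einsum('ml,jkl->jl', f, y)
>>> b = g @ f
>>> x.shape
(5, 29, 5)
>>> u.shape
(5, 29, 7)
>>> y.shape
(11, 29, 11)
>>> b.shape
(5, 11, 29, 11)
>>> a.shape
(5, 5)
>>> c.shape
()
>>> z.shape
(5, 11)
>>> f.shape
(5, 11)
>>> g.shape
(5, 11, 29, 5)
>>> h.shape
(11, 11)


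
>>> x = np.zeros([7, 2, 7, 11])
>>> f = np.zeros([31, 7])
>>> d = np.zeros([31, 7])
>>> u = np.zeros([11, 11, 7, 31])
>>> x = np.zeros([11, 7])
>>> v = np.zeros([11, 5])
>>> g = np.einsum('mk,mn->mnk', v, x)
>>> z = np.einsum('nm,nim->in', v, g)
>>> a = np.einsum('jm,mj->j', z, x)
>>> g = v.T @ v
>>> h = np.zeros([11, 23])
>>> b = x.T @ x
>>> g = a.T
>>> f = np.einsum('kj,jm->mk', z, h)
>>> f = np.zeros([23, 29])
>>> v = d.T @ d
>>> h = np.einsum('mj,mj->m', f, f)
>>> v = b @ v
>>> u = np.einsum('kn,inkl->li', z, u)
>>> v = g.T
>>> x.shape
(11, 7)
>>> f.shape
(23, 29)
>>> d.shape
(31, 7)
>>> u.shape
(31, 11)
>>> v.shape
(7,)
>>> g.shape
(7,)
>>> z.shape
(7, 11)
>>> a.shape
(7,)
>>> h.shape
(23,)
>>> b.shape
(7, 7)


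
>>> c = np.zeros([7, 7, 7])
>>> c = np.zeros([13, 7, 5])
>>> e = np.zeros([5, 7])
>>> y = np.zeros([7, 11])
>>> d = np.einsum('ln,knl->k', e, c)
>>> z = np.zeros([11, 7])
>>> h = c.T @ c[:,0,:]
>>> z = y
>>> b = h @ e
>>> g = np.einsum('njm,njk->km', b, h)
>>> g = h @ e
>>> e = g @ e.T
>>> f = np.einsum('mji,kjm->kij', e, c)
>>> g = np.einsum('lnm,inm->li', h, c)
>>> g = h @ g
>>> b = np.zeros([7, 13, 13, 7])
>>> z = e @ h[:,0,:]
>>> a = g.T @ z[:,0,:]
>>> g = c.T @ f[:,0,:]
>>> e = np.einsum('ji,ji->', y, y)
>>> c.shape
(13, 7, 5)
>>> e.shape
()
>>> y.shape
(7, 11)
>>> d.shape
(13,)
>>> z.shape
(5, 7, 5)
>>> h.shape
(5, 7, 5)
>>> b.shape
(7, 13, 13, 7)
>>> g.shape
(5, 7, 7)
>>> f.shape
(13, 5, 7)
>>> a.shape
(13, 7, 5)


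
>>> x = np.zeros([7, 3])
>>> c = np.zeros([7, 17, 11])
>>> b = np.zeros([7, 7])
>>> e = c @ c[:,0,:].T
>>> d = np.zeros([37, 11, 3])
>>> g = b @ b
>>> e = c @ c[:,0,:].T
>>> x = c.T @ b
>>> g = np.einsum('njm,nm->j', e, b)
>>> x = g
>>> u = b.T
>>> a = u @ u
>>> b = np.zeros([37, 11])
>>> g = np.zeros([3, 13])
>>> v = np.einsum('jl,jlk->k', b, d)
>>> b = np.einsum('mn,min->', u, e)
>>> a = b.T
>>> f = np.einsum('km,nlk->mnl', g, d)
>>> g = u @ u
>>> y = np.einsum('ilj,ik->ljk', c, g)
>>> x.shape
(17,)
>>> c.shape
(7, 17, 11)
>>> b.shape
()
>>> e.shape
(7, 17, 7)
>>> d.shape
(37, 11, 3)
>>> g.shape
(7, 7)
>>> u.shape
(7, 7)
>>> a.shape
()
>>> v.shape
(3,)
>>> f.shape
(13, 37, 11)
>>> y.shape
(17, 11, 7)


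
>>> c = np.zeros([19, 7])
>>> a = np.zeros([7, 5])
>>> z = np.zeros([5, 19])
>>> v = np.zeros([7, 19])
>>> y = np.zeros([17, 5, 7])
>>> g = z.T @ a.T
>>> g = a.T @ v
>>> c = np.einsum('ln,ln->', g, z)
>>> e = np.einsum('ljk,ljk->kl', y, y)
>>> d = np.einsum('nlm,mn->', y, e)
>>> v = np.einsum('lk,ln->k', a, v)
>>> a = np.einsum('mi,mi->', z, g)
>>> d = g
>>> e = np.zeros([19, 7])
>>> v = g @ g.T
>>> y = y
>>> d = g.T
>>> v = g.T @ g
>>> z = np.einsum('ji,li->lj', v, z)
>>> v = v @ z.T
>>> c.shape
()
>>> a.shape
()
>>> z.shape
(5, 19)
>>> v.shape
(19, 5)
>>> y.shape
(17, 5, 7)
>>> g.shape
(5, 19)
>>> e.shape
(19, 7)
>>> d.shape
(19, 5)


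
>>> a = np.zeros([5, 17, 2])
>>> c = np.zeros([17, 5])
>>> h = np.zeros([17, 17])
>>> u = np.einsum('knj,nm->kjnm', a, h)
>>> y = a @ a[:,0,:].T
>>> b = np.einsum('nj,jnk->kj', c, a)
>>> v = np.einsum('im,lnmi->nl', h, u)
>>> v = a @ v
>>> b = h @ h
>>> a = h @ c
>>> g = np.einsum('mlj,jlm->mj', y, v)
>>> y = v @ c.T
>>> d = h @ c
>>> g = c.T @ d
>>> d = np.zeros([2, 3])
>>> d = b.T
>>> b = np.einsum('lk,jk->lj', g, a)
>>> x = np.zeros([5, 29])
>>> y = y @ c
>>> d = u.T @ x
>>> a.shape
(17, 5)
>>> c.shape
(17, 5)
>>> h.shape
(17, 17)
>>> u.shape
(5, 2, 17, 17)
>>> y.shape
(5, 17, 5)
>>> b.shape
(5, 17)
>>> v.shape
(5, 17, 5)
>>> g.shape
(5, 5)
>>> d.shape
(17, 17, 2, 29)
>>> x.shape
(5, 29)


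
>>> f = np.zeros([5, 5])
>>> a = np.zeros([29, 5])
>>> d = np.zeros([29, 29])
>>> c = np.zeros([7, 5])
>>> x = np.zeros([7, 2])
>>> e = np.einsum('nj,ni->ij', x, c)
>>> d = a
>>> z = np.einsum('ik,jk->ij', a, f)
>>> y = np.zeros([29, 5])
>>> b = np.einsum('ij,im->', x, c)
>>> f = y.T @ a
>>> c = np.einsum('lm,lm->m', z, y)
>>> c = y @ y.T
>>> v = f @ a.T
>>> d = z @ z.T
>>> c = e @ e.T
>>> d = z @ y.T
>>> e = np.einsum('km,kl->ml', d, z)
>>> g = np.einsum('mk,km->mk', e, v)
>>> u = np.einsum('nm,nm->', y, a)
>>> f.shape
(5, 5)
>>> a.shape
(29, 5)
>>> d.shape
(29, 29)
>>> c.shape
(5, 5)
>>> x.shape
(7, 2)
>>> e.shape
(29, 5)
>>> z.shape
(29, 5)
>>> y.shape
(29, 5)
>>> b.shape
()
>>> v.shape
(5, 29)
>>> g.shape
(29, 5)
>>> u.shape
()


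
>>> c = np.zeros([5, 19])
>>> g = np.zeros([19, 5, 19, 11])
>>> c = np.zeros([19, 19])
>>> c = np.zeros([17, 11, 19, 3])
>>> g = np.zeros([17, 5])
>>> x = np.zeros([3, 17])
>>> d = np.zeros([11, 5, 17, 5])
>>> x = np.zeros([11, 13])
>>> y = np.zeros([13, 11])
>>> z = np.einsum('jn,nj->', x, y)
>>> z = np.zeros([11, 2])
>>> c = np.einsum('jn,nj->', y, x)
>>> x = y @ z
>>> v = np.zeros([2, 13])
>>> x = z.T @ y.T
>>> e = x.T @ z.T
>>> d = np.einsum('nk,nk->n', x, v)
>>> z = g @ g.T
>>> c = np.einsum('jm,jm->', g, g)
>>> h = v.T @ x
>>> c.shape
()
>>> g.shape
(17, 5)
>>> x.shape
(2, 13)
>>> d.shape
(2,)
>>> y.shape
(13, 11)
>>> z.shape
(17, 17)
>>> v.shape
(2, 13)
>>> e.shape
(13, 11)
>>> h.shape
(13, 13)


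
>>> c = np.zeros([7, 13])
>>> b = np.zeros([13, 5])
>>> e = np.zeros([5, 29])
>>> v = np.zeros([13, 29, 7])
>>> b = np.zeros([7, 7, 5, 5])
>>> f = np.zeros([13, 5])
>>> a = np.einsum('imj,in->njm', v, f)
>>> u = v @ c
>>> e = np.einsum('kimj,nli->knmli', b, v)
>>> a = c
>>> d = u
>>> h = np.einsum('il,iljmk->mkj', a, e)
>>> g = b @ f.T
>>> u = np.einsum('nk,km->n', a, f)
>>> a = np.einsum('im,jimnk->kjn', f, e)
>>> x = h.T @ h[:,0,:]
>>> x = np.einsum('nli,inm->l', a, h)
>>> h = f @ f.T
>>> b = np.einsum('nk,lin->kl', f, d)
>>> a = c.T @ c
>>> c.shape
(7, 13)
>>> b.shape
(5, 13)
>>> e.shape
(7, 13, 5, 29, 7)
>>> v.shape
(13, 29, 7)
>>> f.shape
(13, 5)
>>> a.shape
(13, 13)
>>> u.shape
(7,)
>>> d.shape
(13, 29, 13)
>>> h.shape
(13, 13)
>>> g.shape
(7, 7, 5, 13)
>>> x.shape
(7,)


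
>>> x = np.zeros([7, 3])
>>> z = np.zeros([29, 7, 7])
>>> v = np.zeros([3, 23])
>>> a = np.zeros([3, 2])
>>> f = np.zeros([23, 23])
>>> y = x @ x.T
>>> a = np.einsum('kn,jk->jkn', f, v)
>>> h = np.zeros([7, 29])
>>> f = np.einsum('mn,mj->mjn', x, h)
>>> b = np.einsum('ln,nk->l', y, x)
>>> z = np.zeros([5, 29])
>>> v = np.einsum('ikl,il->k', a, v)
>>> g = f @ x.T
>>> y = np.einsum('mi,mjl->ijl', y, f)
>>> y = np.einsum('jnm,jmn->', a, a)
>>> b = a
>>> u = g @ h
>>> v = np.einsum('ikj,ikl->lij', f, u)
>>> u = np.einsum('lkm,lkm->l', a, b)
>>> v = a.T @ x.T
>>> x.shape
(7, 3)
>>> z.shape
(5, 29)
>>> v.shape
(23, 23, 7)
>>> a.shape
(3, 23, 23)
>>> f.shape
(7, 29, 3)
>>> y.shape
()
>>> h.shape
(7, 29)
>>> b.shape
(3, 23, 23)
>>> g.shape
(7, 29, 7)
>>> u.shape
(3,)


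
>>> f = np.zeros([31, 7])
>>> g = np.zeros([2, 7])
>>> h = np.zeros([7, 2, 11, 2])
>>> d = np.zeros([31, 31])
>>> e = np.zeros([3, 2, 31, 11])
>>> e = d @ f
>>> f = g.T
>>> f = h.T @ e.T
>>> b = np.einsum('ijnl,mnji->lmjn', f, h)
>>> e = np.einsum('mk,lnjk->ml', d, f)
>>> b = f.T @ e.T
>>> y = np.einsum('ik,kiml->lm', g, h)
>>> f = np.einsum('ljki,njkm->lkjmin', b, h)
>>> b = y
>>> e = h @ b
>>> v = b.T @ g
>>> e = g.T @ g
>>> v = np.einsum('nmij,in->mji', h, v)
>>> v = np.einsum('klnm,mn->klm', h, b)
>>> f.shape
(31, 11, 2, 2, 31, 7)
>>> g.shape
(2, 7)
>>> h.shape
(7, 2, 11, 2)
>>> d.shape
(31, 31)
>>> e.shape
(7, 7)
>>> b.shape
(2, 11)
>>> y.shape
(2, 11)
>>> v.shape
(7, 2, 2)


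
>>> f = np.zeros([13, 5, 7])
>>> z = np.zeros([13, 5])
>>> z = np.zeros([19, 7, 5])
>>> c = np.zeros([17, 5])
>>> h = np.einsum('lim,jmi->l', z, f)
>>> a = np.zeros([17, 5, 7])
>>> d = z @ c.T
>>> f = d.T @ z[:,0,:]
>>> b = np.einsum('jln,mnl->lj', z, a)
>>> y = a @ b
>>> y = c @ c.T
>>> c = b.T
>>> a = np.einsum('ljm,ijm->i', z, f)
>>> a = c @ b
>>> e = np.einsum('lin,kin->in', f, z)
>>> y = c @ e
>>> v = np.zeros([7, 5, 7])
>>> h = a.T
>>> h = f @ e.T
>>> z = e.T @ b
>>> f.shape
(17, 7, 5)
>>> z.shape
(5, 19)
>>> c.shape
(19, 7)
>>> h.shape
(17, 7, 7)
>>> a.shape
(19, 19)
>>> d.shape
(19, 7, 17)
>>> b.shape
(7, 19)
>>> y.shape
(19, 5)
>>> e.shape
(7, 5)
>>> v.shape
(7, 5, 7)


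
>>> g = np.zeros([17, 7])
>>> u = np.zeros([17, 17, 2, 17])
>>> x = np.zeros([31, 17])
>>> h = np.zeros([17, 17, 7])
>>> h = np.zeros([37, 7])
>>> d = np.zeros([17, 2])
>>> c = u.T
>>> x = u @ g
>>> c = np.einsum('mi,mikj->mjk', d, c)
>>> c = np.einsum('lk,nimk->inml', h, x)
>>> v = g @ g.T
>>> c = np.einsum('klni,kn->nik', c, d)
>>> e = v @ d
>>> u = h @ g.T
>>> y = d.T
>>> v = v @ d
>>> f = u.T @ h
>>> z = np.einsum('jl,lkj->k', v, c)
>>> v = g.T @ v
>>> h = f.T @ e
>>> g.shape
(17, 7)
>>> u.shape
(37, 17)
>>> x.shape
(17, 17, 2, 7)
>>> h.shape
(7, 2)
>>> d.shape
(17, 2)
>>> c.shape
(2, 37, 17)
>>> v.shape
(7, 2)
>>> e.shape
(17, 2)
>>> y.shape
(2, 17)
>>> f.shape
(17, 7)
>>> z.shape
(37,)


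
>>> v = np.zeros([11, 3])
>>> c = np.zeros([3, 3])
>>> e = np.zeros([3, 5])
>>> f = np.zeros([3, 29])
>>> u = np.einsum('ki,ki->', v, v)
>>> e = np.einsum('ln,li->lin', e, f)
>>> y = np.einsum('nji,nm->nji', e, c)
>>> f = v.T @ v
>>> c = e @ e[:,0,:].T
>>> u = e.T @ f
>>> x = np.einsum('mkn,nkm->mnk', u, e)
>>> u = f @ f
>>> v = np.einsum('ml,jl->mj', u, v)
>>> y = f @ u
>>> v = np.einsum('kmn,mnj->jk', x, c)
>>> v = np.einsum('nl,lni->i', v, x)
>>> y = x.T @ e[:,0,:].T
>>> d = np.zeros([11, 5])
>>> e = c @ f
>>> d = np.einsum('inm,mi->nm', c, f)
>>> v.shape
(29,)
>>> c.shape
(3, 29, 3)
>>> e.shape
(3, 29, 3)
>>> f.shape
(3, 3)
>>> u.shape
(3, 3)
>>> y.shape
(29, 3, 3)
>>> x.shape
(5, 3, 29)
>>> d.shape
(29, 3)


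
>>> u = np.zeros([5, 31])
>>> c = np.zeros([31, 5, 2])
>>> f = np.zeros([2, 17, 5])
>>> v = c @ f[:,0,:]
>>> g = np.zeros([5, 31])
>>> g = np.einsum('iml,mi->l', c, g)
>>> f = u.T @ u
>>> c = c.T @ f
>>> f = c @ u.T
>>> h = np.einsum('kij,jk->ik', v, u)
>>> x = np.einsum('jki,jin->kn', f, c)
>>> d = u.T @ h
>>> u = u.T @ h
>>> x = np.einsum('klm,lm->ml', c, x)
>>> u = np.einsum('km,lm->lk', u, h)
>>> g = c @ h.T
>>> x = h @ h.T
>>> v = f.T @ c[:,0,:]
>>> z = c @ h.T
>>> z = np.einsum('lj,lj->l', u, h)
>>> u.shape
(5, 31)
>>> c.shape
(2, 5, 31)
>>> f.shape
(2, 5, 5)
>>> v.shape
(5, 5, 31)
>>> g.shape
(2, 5, 5)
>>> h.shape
(5, 31)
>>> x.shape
(5, 5)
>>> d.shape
(31, 31)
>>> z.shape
(5,)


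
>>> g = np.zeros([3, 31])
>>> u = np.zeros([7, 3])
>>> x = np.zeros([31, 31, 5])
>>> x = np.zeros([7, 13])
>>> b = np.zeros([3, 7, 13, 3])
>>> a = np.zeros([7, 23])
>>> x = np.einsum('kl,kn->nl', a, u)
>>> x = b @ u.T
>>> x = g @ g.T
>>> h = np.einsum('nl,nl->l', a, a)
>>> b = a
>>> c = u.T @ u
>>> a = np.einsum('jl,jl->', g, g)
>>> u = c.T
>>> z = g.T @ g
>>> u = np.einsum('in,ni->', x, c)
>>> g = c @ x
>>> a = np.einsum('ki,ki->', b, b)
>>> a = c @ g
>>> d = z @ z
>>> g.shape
(3, 3)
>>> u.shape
()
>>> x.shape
(3, 3)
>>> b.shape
(7, 23)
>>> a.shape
(3, 3)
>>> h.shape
(23,)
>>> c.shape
(3, 3)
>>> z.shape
(31, 31)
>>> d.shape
(31, 31)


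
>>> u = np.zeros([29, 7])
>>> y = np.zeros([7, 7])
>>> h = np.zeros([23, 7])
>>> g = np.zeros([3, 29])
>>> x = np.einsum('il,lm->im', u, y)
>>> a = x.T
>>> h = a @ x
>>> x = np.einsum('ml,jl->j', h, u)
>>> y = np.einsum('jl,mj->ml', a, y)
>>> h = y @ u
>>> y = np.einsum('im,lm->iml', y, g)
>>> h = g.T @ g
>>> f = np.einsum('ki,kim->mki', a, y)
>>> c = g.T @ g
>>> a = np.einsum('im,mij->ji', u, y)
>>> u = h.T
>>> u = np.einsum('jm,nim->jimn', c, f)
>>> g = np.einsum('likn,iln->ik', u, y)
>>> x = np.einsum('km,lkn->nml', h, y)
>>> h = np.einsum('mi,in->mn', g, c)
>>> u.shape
(29, 7, 29, 3)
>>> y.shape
(7, 29, 3)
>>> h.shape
(7, 29)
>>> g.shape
(7, 29)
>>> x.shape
(3, 29, 7)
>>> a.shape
(3, 29)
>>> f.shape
(3, 7, 29)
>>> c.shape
(29, 29)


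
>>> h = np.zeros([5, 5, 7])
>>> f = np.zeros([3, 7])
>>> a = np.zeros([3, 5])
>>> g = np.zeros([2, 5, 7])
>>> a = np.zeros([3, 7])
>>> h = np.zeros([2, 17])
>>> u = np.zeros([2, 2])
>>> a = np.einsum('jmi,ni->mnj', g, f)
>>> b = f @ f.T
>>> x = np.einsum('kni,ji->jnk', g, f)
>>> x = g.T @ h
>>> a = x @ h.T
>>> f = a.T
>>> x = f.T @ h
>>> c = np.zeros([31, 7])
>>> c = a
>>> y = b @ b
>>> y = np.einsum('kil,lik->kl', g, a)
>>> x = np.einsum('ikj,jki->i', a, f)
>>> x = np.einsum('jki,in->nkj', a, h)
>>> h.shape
(2, 17)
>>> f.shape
(2, 5, 7)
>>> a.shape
(7, 5, 2)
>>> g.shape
(2, 5, 7)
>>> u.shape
(2, 2)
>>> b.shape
(3, 3)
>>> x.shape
(17, 5, 7)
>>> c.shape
(7, 5, 2)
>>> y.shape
(2, 7)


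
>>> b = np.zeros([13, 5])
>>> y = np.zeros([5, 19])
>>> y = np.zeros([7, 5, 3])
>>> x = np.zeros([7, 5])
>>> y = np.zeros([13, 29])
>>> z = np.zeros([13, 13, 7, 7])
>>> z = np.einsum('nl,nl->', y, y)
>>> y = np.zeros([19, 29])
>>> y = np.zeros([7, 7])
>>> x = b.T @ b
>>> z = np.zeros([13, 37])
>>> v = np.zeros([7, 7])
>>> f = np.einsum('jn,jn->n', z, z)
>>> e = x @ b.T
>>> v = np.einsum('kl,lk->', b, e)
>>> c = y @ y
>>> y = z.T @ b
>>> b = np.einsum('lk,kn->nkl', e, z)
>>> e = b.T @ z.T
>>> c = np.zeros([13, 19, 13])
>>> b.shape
(37, 13, 5)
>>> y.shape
(37, 5)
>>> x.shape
(5, 5)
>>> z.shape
(13, 37)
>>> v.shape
()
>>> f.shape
(37,)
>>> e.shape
(5, 13, 13)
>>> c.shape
(13, 19, 13)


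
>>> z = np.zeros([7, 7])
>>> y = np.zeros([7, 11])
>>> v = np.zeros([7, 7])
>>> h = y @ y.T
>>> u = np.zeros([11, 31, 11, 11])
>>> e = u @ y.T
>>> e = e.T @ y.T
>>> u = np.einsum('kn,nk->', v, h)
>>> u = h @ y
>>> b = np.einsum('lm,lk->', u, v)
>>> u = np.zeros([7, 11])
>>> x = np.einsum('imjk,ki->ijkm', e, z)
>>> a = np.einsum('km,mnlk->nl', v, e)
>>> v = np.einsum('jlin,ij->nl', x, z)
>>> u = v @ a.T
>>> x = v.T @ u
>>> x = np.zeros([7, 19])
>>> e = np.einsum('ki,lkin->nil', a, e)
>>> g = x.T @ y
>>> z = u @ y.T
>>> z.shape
(11, 7)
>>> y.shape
(7, 11)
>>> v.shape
(11, 31)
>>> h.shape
(7, 7)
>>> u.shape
(11, 11)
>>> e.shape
(7, 31, 7)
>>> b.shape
()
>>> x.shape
(7, 19)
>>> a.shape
(11, 31)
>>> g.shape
(19, 11)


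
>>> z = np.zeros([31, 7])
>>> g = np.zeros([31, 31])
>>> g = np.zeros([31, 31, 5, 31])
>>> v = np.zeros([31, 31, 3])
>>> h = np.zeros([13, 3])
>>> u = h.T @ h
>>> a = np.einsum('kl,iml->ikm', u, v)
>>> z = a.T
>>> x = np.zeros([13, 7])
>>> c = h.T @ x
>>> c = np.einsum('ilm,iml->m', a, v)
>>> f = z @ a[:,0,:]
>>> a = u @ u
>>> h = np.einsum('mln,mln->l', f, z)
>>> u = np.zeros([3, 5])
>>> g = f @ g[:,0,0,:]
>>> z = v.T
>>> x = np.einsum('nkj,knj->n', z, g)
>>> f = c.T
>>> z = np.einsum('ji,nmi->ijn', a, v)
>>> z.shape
(3, 3, 31)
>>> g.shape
(31, 3, 31)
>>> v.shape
(31, 31, 3)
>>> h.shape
(3,)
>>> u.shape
(3, 5)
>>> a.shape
(3, 3)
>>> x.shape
(3,)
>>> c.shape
(31,)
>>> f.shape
(31,)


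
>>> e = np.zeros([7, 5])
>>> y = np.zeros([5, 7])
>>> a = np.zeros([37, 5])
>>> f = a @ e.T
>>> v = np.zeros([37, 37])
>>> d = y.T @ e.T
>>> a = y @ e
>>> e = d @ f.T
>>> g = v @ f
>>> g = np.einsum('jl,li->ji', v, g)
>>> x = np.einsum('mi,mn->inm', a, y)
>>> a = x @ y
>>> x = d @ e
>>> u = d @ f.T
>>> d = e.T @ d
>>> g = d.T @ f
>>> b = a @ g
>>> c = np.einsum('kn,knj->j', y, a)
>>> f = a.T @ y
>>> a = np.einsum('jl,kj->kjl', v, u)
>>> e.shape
(7, 37)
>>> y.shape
(5, 7)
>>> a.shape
(7, 37, 37)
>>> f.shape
(7, 7, 7)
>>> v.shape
(37, 37)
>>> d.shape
(37, 7)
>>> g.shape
(7, 7)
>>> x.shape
(7, 37)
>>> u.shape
(7, 37)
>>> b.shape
(5, 7, 7)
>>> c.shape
(7,)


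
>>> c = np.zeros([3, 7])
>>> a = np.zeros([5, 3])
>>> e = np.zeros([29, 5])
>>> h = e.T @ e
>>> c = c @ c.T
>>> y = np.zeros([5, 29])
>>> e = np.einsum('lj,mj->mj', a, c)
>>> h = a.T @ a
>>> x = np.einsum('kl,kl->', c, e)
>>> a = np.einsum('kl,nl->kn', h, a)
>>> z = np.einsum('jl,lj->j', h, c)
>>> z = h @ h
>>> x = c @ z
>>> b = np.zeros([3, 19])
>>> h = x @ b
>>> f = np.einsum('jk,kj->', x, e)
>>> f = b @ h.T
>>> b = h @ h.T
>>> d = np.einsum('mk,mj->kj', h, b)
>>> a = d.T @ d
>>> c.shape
(3, 3)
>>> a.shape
(3, 3)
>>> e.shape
(3, 3)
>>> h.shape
(3, 19)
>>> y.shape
(5, 29)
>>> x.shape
(3, 3)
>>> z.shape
(3, 3)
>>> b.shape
(3, 3)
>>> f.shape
(3, 3)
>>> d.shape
(19, 3)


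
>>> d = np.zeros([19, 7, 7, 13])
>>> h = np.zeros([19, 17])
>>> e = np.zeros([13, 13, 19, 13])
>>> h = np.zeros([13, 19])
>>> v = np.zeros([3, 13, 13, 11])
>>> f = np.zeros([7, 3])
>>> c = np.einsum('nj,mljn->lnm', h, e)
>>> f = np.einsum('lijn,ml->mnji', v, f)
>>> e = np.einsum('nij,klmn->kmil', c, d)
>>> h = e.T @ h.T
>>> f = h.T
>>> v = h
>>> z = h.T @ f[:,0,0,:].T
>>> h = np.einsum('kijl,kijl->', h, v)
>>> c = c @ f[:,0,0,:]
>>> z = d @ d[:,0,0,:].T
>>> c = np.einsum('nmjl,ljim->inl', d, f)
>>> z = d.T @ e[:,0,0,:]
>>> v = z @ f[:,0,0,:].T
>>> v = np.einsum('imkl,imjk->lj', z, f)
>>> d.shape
(19, 7, 7, 13)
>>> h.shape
()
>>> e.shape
(19, 7, 13, 7)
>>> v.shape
(7, 13)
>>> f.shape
(13, 7, 13, 7)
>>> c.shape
(13, 19, 13)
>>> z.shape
(13, 7, 7, 7)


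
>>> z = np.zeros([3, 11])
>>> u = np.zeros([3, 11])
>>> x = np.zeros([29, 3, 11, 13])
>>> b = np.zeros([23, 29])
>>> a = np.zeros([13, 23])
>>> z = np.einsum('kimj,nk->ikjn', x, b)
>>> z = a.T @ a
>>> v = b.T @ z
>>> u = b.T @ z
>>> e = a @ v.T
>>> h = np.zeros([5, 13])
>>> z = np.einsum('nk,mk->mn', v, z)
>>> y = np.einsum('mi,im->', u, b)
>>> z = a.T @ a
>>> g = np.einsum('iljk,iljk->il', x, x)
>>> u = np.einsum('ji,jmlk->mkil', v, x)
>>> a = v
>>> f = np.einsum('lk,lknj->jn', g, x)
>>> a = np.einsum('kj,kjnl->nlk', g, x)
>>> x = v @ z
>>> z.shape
(23, 23)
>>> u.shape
(3, 13, 23, 11)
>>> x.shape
(29, 23)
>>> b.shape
(23, 29)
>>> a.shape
(11, 13, 29)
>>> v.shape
(29, 23)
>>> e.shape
(13, 29)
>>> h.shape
(5, 13)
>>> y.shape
()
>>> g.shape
(29, 3)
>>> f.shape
(13, 11)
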